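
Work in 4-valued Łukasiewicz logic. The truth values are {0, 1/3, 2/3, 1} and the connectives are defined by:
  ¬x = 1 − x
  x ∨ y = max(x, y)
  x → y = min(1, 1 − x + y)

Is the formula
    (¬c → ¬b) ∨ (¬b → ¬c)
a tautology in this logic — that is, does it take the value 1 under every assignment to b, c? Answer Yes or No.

Yes

b = 0, c = 0 ↦ 1
b = 0, c = 1/3 ↦ 1
b = 0, c = 2/3 ↦ 1
b = 0, c = 1 ↦ 1
b = 1/3, c = 0 ↦ 1
b = 1/3, c = 1/3 ↦ 1
b = 1/3, c = 2/3 ↦ 1
b = 1/3, c = 1 ↦ 1
b = 2/3, c = 0 ↦ 1
b = 2/3, c = 1/3 ↦ 1
b = 2/3, c = 2/3 ↦ 1
b = 2/3, c = 1 ↦ 1
b = 1, c = 0 ↦ 1
b = 1, c = 1/3 ↦ 1
b = 1, c = 2/3 ↦ 1
b = 1, c = 1 ↦ 1
Every assignment gives a value ≥ 1.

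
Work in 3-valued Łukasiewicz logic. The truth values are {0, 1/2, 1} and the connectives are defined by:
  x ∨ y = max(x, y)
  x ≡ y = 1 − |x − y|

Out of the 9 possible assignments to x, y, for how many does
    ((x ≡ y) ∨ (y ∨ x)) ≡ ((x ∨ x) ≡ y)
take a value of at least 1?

5

x = 0, y = 0 ↦ 1  ≥
x = 0, y = 1/2 ↦ 1  ≥
x = 0, y = 1 ↦ 0  <
x = 1/2, y = 0 ↦ 1  ≥
x = 1/2, y = 1/2 ↦ 1  ≥
x = 1/2, y = 1 ↦ 1/2  <
x = 1, y = 0 ↦ 0  <
x = 1, y = 1/2 ↦ 1/2  <
x = 1, y = 1 ↦ 1  ≥
So 5 of the 9 assignments meet the threshold.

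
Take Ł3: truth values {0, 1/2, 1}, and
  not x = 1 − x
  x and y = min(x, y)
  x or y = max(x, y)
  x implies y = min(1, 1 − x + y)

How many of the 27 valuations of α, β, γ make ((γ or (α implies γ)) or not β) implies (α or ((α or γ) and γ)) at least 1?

17

value 1: 17 assignments (counts)
value 1/2: 7 assignments
value 0: 3 assignments
So 17 of the 27 assignments meet the threshold.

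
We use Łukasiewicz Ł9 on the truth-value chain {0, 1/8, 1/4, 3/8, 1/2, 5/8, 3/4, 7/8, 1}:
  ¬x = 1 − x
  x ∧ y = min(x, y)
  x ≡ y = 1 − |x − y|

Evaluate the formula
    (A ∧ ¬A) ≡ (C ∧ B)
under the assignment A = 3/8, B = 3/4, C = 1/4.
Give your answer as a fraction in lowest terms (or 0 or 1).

7/8

¬A = ¬3/8 = 5/8
A ∧ ¬A = 3/8 ∧ 5/8 = 3/8
C ∧ B = 1/4 ∧ 3/4 = 1/4
(A ∧ ¬A) ≡ (C ∧ B) = 3/8 ≡ 1/4 = 7/8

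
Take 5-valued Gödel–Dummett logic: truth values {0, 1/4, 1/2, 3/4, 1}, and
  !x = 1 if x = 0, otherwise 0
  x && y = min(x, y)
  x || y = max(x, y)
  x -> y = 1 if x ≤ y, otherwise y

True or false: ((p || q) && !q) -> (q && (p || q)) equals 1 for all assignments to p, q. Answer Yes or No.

No

Counterexample: take p = 1/4, q = 0.
p || q = 1/4 || 0 = 1/4
!q = !0 = 1
(p || q) && !q = 1/4 && 1 = 1/4
p || q = 1/4 || 0 = 1/4
q && (p || q) = 0 && 1/4 = 0
((p || q) && !q) -> (q && (p || q)) = 1/4 -> 0 = 0
This gives 0 ≠ 1.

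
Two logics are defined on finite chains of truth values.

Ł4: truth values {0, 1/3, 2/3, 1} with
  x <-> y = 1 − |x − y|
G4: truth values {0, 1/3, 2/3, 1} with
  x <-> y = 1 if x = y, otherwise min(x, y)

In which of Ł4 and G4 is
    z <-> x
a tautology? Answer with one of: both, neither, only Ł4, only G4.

In Ł4: at x = 0, z = 1/3 the value is 2/3 — not a tautology.
In G4: at x = 0, z = 1/3 the value is 0 — not a tautology.

neither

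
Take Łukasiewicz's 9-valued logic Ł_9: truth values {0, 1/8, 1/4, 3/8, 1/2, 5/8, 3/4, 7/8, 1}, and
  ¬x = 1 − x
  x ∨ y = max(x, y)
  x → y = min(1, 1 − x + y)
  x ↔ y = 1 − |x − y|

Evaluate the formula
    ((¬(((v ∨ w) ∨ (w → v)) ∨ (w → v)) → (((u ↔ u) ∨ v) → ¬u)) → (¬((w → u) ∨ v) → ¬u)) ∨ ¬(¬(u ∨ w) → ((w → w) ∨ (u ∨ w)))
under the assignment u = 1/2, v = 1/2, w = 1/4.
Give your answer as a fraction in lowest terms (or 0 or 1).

v ∨ w = 1/2 ∨ 1/4 = 1/2
w → v = 1/4 → 1/2 = 1
(v ∨ w) ∨ (w → v) = 1/2 ∨ 1 = 1
w → v = 1/4 → 1/2 = 1
((v ∨ w) ∨ (w → v)) ∨ (w → v) = 1 ∨ 1 = 1
¬(((v ∨ w) ∨ (w → v)) ∨ (w → v)) = ¬1 = 0
u ↔ u = 1/2 ↔ 1/2 = 1
(u ↔ u) ∨ v = 1 ∨ 1/2 = 1
¬u = ¬1/2 = 1/2
((u ↔ u) ∨ v) → ¬u = 1 → 1/2 = 1/2
¬(((v ∨ w) ∨ (w → v)) ∨ (w → v)) → (((u ↔ u) ∨ v) → ¬u) = 0 → 1/2 = 1
w → u = 1/4 → 1/2 = 1
(w → u) ∨ v = 1 ∨ 1/2 = 1
¬((w → u) ∨ v) = ¬1 = 0
¬u = ¬1/2 = 1/2
¬((w → u) ∨ v) → ¬u = 0 → 1/2 = 1
(¬(((v ∨ w) ∨ (w → v)) ∨ (w → v)) → (((u ↔ u) ∨ v) → ¬u)) → (¬((w → u) ∨ v) → ¬u) = 1 → 1 = 1
u ∨ w = 1/2 ∨ 1/4 = 1/2
¬(u ∨ w) = ¬1/2 = 1/2
w → w = 1/4 → 1/4 = 1
u ∨ w = 1/2 ∨ 1/4 = 1/2
(w → w) ∨ (u ∨ w) = 1 ∨ 1/2 = 1
¬(u ∨ w) → ((w → w) ∨ (u ∨ w)) = 1/2 → 1 = 1
¬(¬(u ∨ w) → ((w → w) ∨ (u ∨ w))) = ¬1 = 0
((¬(((v ∨ w) ∨ (w → v)) ∨ (w → v)) → (((u ↔ u) ∨ v) → ¬u)) → (¬((w → u) ∨ v) → ¬u)) ∨ ¬(¬(u ∨ w) → ((w → w) ∨ (u ∨ w))) = 1 ∨ 0 = 1

1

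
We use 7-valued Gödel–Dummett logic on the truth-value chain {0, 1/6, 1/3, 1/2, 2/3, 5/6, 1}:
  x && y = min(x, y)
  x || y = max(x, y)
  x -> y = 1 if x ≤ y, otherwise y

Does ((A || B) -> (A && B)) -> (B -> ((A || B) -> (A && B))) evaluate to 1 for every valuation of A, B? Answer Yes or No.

Yes

At A = 5/6, B = 5/6, for instance:
A || B = 5/6 || 5/6 = 5/6
A && B = 5/6 && 5/6 = 5/6
(A || B) -> (A && B) = 5/6 -> 5/6 = 1
B -> ((A || B) -> (A && B)) = 5/6 -> 1 = 1
((A || B) -> (A && B)) -> (B -> ((A || B) -> (A && B))) = 1 -> 1 = 1
and checking the remaining 48 assignments likewise gives ≥ 1 in every case.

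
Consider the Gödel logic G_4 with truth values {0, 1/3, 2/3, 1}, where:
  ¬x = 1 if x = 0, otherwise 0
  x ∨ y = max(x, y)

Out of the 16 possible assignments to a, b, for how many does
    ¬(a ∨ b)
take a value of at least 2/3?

1

a = 0, b = 0 ↦ 1  ≥
a = 0, b = 1/3 ↦ 0  <
a = 0, b = 2/3 ↦ 0  <
a = 0, b = 1 ↦ 0  <
a = 1/3, b = 0 ↦ 0  <
a = 1/3, b = 1/3 ↦ 0  <
a = 1/3, b = 2/3 ↦ 0  <
a = 1/3, b = 1 ↦ 0  <
a = 2/3, b = 0 ↦ 0  <
a = 2/3, b = 1/3 ↦ 0  <
a = 2/3, b = 2/3 ↦ 0  <
a = 2/3, b = 1 ↦ 0  <
a = 1, b = 0 ↦ 0  <
a = 1, b = 1/3 ↦ 0  <
a = 1, b = 2/3 ↦ 0  <
a = 1, b = 1 ↦ 0  <
So 1 of the 16 assignments meets the threshold.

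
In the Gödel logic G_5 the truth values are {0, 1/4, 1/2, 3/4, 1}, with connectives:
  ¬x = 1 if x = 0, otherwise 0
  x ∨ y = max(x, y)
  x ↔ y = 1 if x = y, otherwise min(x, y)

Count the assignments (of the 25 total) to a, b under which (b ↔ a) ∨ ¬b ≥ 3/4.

value 1: 9 assignments (counts)
value 3/4: 2 assignments (counts)
value 1/2: 4 assignments
value 1/4: 6 assignments
value 0: 4 assignments
So 11 of the 25 assignments meet the threshold.

11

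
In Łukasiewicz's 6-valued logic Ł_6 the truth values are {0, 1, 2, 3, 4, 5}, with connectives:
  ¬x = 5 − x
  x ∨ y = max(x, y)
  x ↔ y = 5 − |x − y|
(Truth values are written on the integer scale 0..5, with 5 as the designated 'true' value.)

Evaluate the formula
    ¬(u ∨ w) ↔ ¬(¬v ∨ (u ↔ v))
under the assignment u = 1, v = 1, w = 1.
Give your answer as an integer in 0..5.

1

u ∨ w = 1 ∨ 1 = 1
¬(u ∨ w) = ¬1 = 4
¬v = ¬1 = 4
u ↔ v = 1 ↔ 1 = 5
¬v ∨ (u ↔ v) = 4 ∨ 5 = 5
¬(¬v ∨ (u ↔ v)) = ¬5 = 0
¬(u ∨ w) ↔ ¬(¬v ∨ (u ↔ v)) = 4 ↔ 0 = 1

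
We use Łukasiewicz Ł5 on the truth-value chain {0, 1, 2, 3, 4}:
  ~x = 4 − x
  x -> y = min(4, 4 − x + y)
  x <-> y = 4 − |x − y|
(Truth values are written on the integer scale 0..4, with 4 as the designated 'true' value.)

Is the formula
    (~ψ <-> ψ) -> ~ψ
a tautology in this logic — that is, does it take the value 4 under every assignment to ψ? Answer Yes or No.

Counterexample: take ψ = 2.
~ψ = ~2 = 2
~ψ <-> ψ = 2 <-> 2 = 4
~ψ = ~2 = 2
(~ψ <-> ψ) -> ~ψ = 4 -> 2 = 2
This gives 2 ≠ 4.

No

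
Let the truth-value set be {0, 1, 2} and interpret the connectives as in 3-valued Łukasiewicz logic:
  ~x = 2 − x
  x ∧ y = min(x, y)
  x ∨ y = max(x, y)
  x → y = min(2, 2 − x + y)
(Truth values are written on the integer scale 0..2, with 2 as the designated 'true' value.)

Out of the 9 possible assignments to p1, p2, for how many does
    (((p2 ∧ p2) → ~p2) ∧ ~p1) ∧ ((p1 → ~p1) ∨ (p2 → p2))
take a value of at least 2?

p1 = 0, p2 = 0 ↦ 2  ≥
p1 = 0, p2 = 1 ↦ 2  ≥
p1 = 0, p2 = 2 ↦ 0  <
p1 = 1, p2 = 0 ↦ 1  <
p1 = 1, p2 = 1 ↦ 1  <
p1 = 1, p2 = 2 ↦ 0  <
p1 = 2, p2 = 0 ↦ 0  <
p1 = 2, p2 = 1 ↦ 0  <
p1 = 2, p2 = 2 ↦ 0  <
So 2 of the 9 assignments meet the threshold.

2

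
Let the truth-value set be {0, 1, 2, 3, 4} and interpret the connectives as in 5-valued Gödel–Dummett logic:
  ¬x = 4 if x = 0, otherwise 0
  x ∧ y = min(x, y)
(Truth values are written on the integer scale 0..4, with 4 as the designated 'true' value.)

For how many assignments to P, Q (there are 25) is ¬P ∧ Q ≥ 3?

2

value 4: 1 assignment (counts)
value 3: 1 assignment (counts)
value 2: 1 assignment
value 1: 1 assignment
value 0: 21 assignments
So 2 of the 25 assignments meet the threshold.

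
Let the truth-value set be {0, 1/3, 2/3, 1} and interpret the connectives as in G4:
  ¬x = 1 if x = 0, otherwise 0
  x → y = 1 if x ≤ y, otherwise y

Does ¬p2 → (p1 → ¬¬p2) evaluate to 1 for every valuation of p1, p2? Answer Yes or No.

Counterexample: take p1 = 1/3, p2 = 0.
¬p2 = ¬0 = 1
¬p2 = ¬0 = 1
¬¬p2 = ¬1 = 0
p1 → ¬¬p2 = 1/3 → 0 = 0
¬p2 → (p1 → ¬¬p2) = 1 → 0 = 0
This gives 0 ≠ 1.

No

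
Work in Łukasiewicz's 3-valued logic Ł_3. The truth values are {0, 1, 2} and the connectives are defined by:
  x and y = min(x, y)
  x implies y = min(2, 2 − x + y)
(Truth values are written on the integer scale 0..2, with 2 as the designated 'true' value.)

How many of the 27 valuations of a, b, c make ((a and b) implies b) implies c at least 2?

9

value 2: 9 assignments (counts)
value 1: 9 assignments
value 0: 9 assignments
So 9 of the 27 assignments meet the threshold.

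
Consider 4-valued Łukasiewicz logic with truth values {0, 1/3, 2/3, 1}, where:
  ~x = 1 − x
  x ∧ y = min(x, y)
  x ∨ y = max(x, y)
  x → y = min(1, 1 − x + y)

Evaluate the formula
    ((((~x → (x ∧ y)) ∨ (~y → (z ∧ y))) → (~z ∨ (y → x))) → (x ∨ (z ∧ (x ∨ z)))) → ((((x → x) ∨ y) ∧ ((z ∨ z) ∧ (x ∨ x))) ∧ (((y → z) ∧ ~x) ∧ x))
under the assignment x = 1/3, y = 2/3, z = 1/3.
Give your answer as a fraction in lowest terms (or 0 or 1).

2/3

~x = ~1/3 = 2/3
x ∧ y = 1/3 ∧ 2/3 = 1/3
~x → (x ∧ y) = 2/3 → 1/3 = 2/3
~y = ~2/3 = 1/3
z ∧ y = 1/3 ∧ 2/3 = 1/3
~y → (z ∧ y) = 1/3 → 1/3 = 1
(~x → (x ∧ y)) ∨ (~y → (z ∧ y)) = 2/3 ∨ 1 = 1
~z = ~1/3 = 2/3
y → x = 2/3 → 1/3 = 2/3
~z ∨ (y → x) = 2/3 ∨ 2/3 = 2/3
((~x → (x ∧ y)) ∨ (~y → (z ∧ y))) → (~z ∨ (y → x)) = 1 → 2/3 = 2/3
x ∨ z = 1/3 ∨ 1/3 = 1/3
z ∧ (x ∨ z) = 1/3 ∧ 1/3 = 1/3
x ∨ (z ∧ (x ∨ z)) = 1/3 ∨ 1/3 = 1/3
(((~x → (x ∧ y)) ∨ (~y → (z ∧ y))) → (~z ∨ (y → x))) → (x ∨ (z ∧ (x ∨ z))) = 2/3 → 1/3 = 2/3
x → x = 1/3 → 1/3 = 1
(x → x) ∨ y = 1 ∨ 2/3 = 1
z ∨ z = 1/3 ∨ 1/3 = 1/3
x ∨ x = 1/3 ∨ 1/3 = 1/3
(z ∨ z) ∧ (x ∨ x) = 1/3 ∧ 1/3 = 1/3
((x → x) ∨ y) ∧ ((z ∨ z) ∧ (x ∨ x)) = 1 ∧ 1/3 = 1/3
y → z = 2/3 → 1/3 = 2/3
~x = ~1/3 = 2/3
(y → z) ∧ ~x = 2/3 ∧ 2/3 = 2/3
((y → z) ∧ ~x) ∧ x = 2/3 ∧ 1/3 = 1/3
(((x → x) ∨ y) ∧ ((z ∨ z) ∧ (x ∨ x))) ∧ (((y → z) ∧ ~x) ∧ x) = 1/3 ∧ 1/3 = 1/3
((((~x → (x ∧ y)) ∨ (~y → (z ∧ y))) → (~z ∨ (y → x))) → (x ∨ (z ∧ (x ∨ z)))) → ((((x → x) ∨ y) ∧ ((z ∨ z) ∧ (x ∨ x))) ∧ (((y → z) ∧ ~x) ∧ x)) = 2/3 → 1/3 = 2/3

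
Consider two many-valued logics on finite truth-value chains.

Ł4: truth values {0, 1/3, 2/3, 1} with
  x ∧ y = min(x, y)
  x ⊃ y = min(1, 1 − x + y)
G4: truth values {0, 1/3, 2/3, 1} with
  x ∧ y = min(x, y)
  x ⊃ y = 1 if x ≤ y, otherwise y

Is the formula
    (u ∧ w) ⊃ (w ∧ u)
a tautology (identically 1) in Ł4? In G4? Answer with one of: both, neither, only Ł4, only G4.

In Ł4: every assignment gives 1 — tautology.
In G4: every assignment gives 1 — tautology.

both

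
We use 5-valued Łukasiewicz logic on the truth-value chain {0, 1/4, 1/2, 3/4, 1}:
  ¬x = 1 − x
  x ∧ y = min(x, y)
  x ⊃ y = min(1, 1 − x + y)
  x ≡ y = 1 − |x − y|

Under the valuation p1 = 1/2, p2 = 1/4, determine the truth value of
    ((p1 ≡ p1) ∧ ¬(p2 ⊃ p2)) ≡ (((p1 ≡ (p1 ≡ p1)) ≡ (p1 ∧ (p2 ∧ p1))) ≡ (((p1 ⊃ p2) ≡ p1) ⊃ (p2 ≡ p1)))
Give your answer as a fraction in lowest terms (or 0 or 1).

p1 ≡ p1 = 1/2 ≡ 1/2 = 1
p2 ⊃ p2 = 1/4 ⊃ 1/4 = 1
¬(p2 ⊃ p2) = ¬1 = 0
(p1 ≡ p1) ∧ ¬(p2 ⊃ p2) = 1 ∧ 0 = 0
p1 ≡ p1 = 1/2 ≡ 1/2 = 1
p1 ≡ (p1 ≡ p1) = 1/2 ≡ 1 = 1/2
p2 ∧ p1 = 1/4 ∧ 1/2 = 1/4
p1 ∧ (p2 ∧ p1) = 1/2 ∧ 1/4 = 1/4
(p1 ≡ (p1 ≡ p1)) ≡ (p1 ∧ (p2 ∧ p1)) = 1/2 ≡ 1/4 = 3/4
p1 ⊃ p2 = 1/2 ⊃ 1/4 = 3/4
(p1 ⊃ p2) ≡ p1 = 3/4 ≡ 1/2 = 3/4
p2 ≡ p1 = 1/4 ≡ 1/2 = 3/4
((p1 ⊃ p2) ≡ p1) ⊃ (p2 ≡ p1) = 3/4 ⊃ 3/4 = 1
((p1 ≡ (p1 ≡ p1)) ≡ (p1 ∧ (p2 ∧ p1))) ≡ (((p1 ⊃ p2) ≡ p1) ⊃ (p2 ≡ p1)) = 3/4 ≡ 1 = 3/4
((p1 ≡ p1) ∧ ¬(p2 ⊃ p2)) ≡ (((p1 ≡ (p1 ≡ p1)) ≡ (p1 ∧ (p2 ∧ p1))) ≡ (((p1 ⊃ p2) ≡ p1) ⊃ (p2 ≡ p1))) = 0 ≡ 3/4 = 1/4

1/4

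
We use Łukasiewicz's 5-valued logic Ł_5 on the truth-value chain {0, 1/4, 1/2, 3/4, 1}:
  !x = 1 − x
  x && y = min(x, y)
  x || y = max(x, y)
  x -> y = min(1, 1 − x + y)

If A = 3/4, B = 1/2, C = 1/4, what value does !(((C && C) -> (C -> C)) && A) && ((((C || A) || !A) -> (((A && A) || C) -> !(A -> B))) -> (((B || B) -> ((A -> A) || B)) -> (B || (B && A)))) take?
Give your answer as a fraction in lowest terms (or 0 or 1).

1/4

C && C = 1/4 && 1/4 = 1/4
C -> C = 1/4 -> 1/4 = 1
(C && C) -> (C -> C) = 1/4 -> 1 = 1
((C && C) -> (C -> C)) && A = 1 && 3/4 = 3/4
!(((C && C) -> (C -> C)) && A) = !3/4 = 1/4
C || A = 1/4 || 3/4 = 3/4
!A = !3/4 = 1/4
(C || A) || !A = 3/4 || 1/4 = 3/4
A && A = 3/4 && 3/4 = 3/4
(A && A) || C = 3/4 || 1/4 = 3/4
A -> B = 3/4 -> 1/2 = 3/4
!(A -> B) = !3/4 = 1/4
((A && A) || C) -> !(A -> B) = 3/4 -> 1/4 = 1/2
((C || A) || !A) -> (((A && A) || C) -> !(A -> B)) = 3/4 -> 1/2 = 3/4
B || B = 1/2 || 1/2 = 1/2
A -> A = 3/4 -> 3/4 = 1
(A -> A) || B = 1 || 1/2 = 1
(B || B) -> ((A -> A) || B) = 1/2 -> 1 = 1
B && A = 1/2 && 3/4 = 1/2
B || (B && A) = 1/2 || 1/2 = 1/2
((B || B) -> ((A -> A) || B)) -> (B || (B && A)) = 1 -> 1/2 = 1/2
(((C || A) || !A) -> (((A && A) || C) -> !(A -> B))) -> (((B || B) -> ((A -> A) || B)) -> (B || (B && A))) = 3/4 -> 1/2 = 3/4
!(((C && C) -> (C -> C)) && A) && ((((C || A) || !A) -> (((A && A) || C) -> !(A -> B))) -> (((B || B) -> ((A -> A) || B)) -> (B || (B && A)))) = 1/4 && 3/4 = 1/4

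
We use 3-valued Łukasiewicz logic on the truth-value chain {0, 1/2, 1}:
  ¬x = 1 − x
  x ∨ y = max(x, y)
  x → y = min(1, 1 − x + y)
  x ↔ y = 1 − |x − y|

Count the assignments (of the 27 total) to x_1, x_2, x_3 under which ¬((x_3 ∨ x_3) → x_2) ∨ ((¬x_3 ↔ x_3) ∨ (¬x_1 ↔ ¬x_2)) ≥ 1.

17

value 1: 17 assignments (counts)
value 1/2: 7 assignments
value 0: 3 assignments
So 17 of the 27 assignments meet the threshold.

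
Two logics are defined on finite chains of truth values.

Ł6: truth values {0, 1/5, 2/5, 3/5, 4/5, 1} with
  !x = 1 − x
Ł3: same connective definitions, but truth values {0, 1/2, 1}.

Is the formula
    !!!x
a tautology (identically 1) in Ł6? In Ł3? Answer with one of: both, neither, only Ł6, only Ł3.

neither

In Ł6: at x = 1/5 the value is 4/5 — not a tautology.
In Ł3: at x = 1/2 the value is 1/2 — not a tautology.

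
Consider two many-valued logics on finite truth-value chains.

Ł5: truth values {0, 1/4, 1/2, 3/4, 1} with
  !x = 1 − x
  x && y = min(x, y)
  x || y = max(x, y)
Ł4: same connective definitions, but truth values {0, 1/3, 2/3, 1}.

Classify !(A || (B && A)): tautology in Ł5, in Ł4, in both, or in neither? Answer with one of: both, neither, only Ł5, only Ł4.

neither

In Ł5: at A = 1/4, B = 0 the value is 3/4 — not a tautology.
In Ł4: at A = 1/3, B = 0 the value is 2/3 — not a tautology.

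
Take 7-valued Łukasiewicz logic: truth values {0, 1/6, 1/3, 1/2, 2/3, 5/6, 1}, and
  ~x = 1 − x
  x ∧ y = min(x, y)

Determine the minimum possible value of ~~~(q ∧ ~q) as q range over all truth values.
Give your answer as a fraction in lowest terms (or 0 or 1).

1/2

Take q = 1/2:
~q = ~1/2 = 1/2
q ∧ ~q = 1/2 ∧ 1/2 = 1/2
~(q ∧ ~q) = ~1/2 = 1/2
~~(q ∧ ~q) = ~1/2 = 1/2
~~~(q ∧ ~q) = ~1/2 = 1/2
No assignment yields a value below 1/2, so this is the minimum.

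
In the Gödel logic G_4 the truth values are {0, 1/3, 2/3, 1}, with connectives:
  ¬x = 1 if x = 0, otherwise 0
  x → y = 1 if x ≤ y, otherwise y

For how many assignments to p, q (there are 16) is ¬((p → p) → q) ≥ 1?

p = 0, q = 0 ↦ 1  ≥
p = 0, q = 1/3 ↦ 0  <
p = 0, q = 2/3 ↦ 0  <
p = 0, q = 1 ↦ 0  <
p = 1/3, q = 0 ↦ 1  ≥
p = 1/3, q = 1/3 ↦ 0  <
p = 1/3, q = 2/3 ↦ 0  <
p = 1/3, q = 1 ↦ 0  <
p = 2/3, q = 0 ↦ 1  ≥
p = 2/3, q = 1/3 ↦ 0  <
p = 2/3, q = 2/3 ↦ 0  <
p = 2/3, q = 1 ↦ 0  <
p = 1, q = 0 ↦ 1  ≥
p = 1, q = 1/3 ↦ 0  <
p = 1, q = 2/3 ↦ 0  <
p = 1, q = 1 ↦ 0  <
So 4 of the 16 assignments meet the threshold.

4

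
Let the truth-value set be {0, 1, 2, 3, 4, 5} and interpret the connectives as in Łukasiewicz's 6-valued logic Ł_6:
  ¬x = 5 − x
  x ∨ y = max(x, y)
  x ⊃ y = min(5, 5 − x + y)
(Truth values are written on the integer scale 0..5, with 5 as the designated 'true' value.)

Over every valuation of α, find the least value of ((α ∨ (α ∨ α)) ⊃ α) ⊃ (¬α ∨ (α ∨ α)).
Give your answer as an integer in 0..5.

3

Take α = 2:
α ∨ α = 2 ∨ 2 = 2
α ∨ (α ∨ α) = 2 ∨ 2 = 2
(α ∨ (α ∨ α)) ⊃ α = 2 ⊃ 2 = 5
¬α = ¬2 = 3
α ∨ α = 2 ∨ 2 = 2
¬α ∨ (α ∨ α) = 3 ∨ 2 = 3
((α ∨ (α ∨ α)) ⊃ α) ⊃ (¬α ∨ (α ∨ α)) = 5 ⊃ 3 = 3
No assignment yields a value below 3, so this is the minimum.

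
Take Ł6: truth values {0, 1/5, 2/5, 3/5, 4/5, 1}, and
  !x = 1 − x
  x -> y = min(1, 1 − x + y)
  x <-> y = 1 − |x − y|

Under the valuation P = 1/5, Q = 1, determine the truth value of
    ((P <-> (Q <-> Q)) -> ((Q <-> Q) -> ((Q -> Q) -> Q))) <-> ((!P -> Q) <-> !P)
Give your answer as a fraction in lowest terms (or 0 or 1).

Q <-> Q = 1 <-> 1 = 1
P <-> (Q <-> Q) = 1/5 <-> 1 = 1/5
Q <-> Q = 1 <-> 1 = 1
Q -> Q = 1 -> 1 = 1
(Q -> Q) -> Q = 1 -> 1 = 1
(Q <-> Q) -> ((Q -> Q) -> Q) = 1 -> 1 = 1
(P <-> (Q <-> Q)) -> ((Q <-> Q) -> ((Q -> Q) -> Q)) = 1/5 -> 1 = 1
!P = !1/5 = 4/5
!P -> Q = 4/5 -> 1 = 1
!P = !1/5 = 4/5
(!P -> Q) <-> !P = 1 <-> 4/5 = 4/5
((P <-> (Q <-> Q)) -> ((Q <-> Q) -> ((Q -> Q) -> Q))) <-> ((!P -> Q) <-> !P) = 1 <-> 4/5 = 4/5

4/5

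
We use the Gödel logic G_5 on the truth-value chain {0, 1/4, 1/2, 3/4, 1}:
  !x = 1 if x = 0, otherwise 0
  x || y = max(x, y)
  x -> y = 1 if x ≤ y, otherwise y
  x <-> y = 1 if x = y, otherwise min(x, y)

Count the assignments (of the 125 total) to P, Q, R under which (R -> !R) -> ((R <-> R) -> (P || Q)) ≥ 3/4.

value 1: 109 assignments (counts)
value 3/4: 7 assignments (counts)
value 1/2: 5 assignments
value 1/4: 3 assignments
value 0: 1 assignment
So 116 of the 125 assignments meet the threshold.

116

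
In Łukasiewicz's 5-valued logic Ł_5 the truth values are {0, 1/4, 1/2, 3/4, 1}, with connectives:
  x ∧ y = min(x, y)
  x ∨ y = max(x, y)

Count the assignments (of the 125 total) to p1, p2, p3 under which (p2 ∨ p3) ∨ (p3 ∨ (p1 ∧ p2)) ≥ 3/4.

value 1: 45 assignments (counts)
value 3/4: 35 assignments (counts)
value 1/2: 25 assignments
value 1/4: 15 assignments
value 0: 5 assignments
So 80 of the 125 assignments meet the threshold.

80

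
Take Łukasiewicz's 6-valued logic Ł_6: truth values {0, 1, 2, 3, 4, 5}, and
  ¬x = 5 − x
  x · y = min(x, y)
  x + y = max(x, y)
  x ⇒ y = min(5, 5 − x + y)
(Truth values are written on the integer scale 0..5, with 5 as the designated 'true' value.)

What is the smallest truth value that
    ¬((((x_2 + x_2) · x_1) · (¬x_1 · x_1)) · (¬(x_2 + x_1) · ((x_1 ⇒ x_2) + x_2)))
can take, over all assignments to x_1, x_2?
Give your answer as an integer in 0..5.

Take x_1 = 2, x_2 = 2:
x_2 + x_2 = 2 + 2 = 2
(x_2 + x_2) · x_1 = 2 · 2 = 2
¬x_1 = ¬2 = 3
¬x_1 · x_1 = 3 · 2 = 2
((x_2 + x_2) · x_1) · (¬x_1 · x_1) = 2 · 2 = 2
x_2 + x_1 = 2 + 2 = 2
¬(x_2 + x_1) = ¬2 = 3
x_1 ⇒ x_2 = 2 ⇒ 2 = 5
(x_1 ⇒ x_2) + x_2 = 5 + 2 = 5
¬(x_2 + x_1) · ((x_1 ⇒ x_2) + x_2) = 3 · 5 = 3
(((x_2 + x_2) · x_1) · (¬x_1 · x_1)) · (¬(x_2 + x_1) · ((x_1 ⇒ x_2) + x_2)) = 2 · 3 = 2
¬((((x_2 + x_2) · x_1) · (¬x_1 · x_1)) · (¬(x_2 + x_1) · ((x_1 ⇒ x_2) + x_2))) = ¬2 = 3
No assignment yields a value below 3, so this is the minimum.

3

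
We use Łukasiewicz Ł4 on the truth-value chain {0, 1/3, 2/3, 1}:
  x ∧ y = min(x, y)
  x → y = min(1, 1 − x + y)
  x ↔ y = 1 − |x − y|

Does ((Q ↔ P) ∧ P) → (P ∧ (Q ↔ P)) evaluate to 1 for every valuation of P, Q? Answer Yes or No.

P = 0, Q = 0 ↦ 1
P = 0, Q = 1/3 ↦ 1
P = 0, Q = 2/3 ↦ 1
P = 0, Q = 1 ↦ 1
P = 1/3, Q = 0 ↦ 1
P = 1/3, Q = 1/3 ↦ 1
P = 1/3, Q = 2/3 ↦ 1
P = 1/3, Q = 1 ↦ 1
P = 2/3, Q = 0 ↦ 1
P = 2/3, Q = 1/3 ↦ 1
P = 2/3, Q = 2/3 ↦ 1
P = 2/3, Q = 1 ↦ 1
P = 1, Q = 0 ↦ 1
P = 1, Q = 1/3 ↦ 1
P = 1, Q = 2/3 ↦ 1
P = 1, Q = 1 ↦ 1
Every assignment gives a value ≥ 1.

Yes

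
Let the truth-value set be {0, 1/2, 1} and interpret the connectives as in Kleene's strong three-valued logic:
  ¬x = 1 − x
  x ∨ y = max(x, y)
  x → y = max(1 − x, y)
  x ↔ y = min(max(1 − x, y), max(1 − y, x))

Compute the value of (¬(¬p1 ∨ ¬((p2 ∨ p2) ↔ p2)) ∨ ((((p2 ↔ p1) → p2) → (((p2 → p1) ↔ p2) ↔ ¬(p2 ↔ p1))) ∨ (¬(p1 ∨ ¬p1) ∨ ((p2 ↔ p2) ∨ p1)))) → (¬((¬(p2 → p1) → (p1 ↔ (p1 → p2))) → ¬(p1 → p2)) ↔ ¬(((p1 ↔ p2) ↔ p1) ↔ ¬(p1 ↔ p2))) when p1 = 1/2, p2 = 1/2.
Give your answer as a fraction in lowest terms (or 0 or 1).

1/2

¬p1 = ¬1/2 = 1/2
p2 ∨ p2 = 1/2 ∨ 1/2 = 1/2
(p2 ∨ p2) ↔ p2 = 1/2 ↔ 1/2 = 1/2
¬((p2 ∨ p2) ↔ p2) = ¬1/2 = 1/2
¬p1 ∨ ¬((p2 ∨ p2) ↔ p2) = 1/2 ∨ 1/2 = 1/2
¬(¬p1 ∨ ¬((p2 ∨ p2) ↔ p2)) = ¬1/2 = 1/2
p2 ↔ p1 = 1/2 ↔ 1/2 = 1/2
(p2 ↔ p1) → p2 = 1/2 → 1/2 = 1/2
p2 → p1 = 1/2 → 1/2 = 1/2
(p2 → p1) ↔ p2 = 1/2 ↔ 1/2 = 1/2
p2 ↔ p1 = 1/2 ↔ 1/2 = 1/2
¬(p2 ↔ p1) = ¬1/2 = 1/2
((p2 → p1) ↔ p2) ↔ ¬(p2 ↔ p1) = 1/2 ↔ 1/2 = 1/2
((p2 ↔ p1) → p2) → (((p2 → p1) ↔ p2) ↔ ¬(p2 ↔ p1)) = 1/2 → 1/2 = 1/2
¬p1 = ¬1/2 = 1/2
p1 ∨ ¬p1 = 1/2 ∨ 1/2 = 1/2
¬(p1 ∨ ¬p1) = ¬1/2 = 1/2
p2 ↔ p2 = 1/2 ↔ 1/2 = 1/2
(p2 ↔ p2) ∨ p1 = 1/2 ∨ 1/2 = 1/2
¬(p1 ∨ ¬p1) ∨ ((p2 ↔ p2) ∨ p1) = 1/2 ∨ 1/2 = 1/2
(((p2 ↔ p1) → p2) → (((p2 → p1) ↔ p2) ↔ ¬(p2 ↔ p1))) ∨ (¬(p1 ∨ ¬p1) ∨ ((p2 ↔ p2) ∨ p1)) = 1/2 ∨ 1/2 = 1/2
¬(¬p1 ∨ ¬((p2 ∨ p2) ↔ p2)) ∨ ((((p2 ↔ p1) → p2) → (((p2 → p1) ↔ p2) ↔ ¬(p2 ↔ p1))) ∨ (¬(p1 ∨ ¬p1) ∨ ((p2 ↔ p2) ∨ p1))) = 1/2 ∨ 1/2 = 1/2
p2 → p1 = 1/2 → 1/2 = 1/2
¬(p2 → p1) = ¬1/2 = 1/2
p1 → p2 = 1/2 → 1/2 = 1/2
p1 ↔ (p1 → p2) = 1/2 ↔ 1/2 = 1/2
¬(p2 → p1) → (p1 ↔ (p1 → p2)) = 1/2 → 1/2 = 1/2
p1 → p2 = 1/2 → 1/2 = 1/2
¬(p1 → p2) = ¬1/2 = 1/2
(¬(p2 → p1) → (p1 ↔ (p1 → p2))) → ¬(p1 → p2) = 1/2 → 1/2 = 1/2
¬((¬(p2 → p1) → (p1 ↔ (p1 → p2))) → ¬(p1 → p2)) = ¬1/2 = 1/2
p1 ↔ p2 = 1/2 ↔ 1/2 = 1/2
(p1 ↔ p2) ↔ p1 = 1/2 ↔ 1/2 = 1/2
p1 ↔ p2 = 1/2 ↔ 1/2 = 1/2
¬(p1 ↔ p2) = ¬1/2 = 1/2
((p1 ↔ p2) ↔ p1) ↔ ¬(p1 ↔ p2) = 1/2 ↔ 1/2 = 1/2
¬(((p1 ↔ p2) ↔ p1) ↔ ¬(p1 ↔ p2)) = ¬1/2 = 1/2
¬((¬(p2 → p1) → (p1 ↔ (p1 → p2))) → ¬(p1 → p2)) ↔ ¬(((p1 ↔ p2) ↔ p1) ↔ ¬(p1 ↔ p2)) = 1/2 ↔ 1/2 = 1/2
(¬(¬p1 ∨ ¬((p2 ∨ p2) ↔ p2)) ∨ ((((p2 ↔ p1) → p2) → (((p2 → p1) ↔ p2) ↔ ¬(p2 ↔ p1))) ∨ (¬(p1 ∨ ¬p1) ∨ ((p2 ↔ p2) ∨ p1)))) → (¬((¬(p2 → p1) → (p1 ↔ (p1 → p2))) → ¬(p1 → p2)) ↔ ¬(((p1 ↔ p2) ↔ p1) ↔ ¬(p1 ↔ p2))) = 1/2 → 1/2 = 1/2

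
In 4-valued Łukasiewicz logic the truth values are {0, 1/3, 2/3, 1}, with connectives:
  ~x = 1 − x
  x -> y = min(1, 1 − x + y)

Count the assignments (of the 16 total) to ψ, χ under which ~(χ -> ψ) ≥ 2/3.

ψ = 0, χ = 0 ↦ 0  <
ψ = 0, χ = 1/3 ↦ 1/3  <
ψ = 0, χ = 2/3 ↦ 2/3  ≥
ψ = 0, χ = 1 ↦ 1  ≥
ψ = 1/3, χ = 0 ↦ 0  <
ψ = 1/3, χ = 1/3 ↦ 0  <
ψ = 1/3, χ = 2/3 ↦ 1/3  <
ψ = 1/3, χ = 1 ↦ 2/3  ≥
ψ = 2/3, χ = 0 ↦ 0  <
ψ = 2/3, χ = 1/3 ↦ 0  <
ψ = 2/3, χ = 2/3 ↦ 0  <
ψ = 2/3, χ = 1 ↦ 1/3  <
ψ = 1, χ = 0 ↦ 0  <
ψ = 1, χ = 1/3 ↦ 0  <
ψ = 1, χ = 2/3 ↦ 0  <
ψ = 1, χ = 1 ↦ 0  <
So 3 of the 16 assignments meet the threshold.

3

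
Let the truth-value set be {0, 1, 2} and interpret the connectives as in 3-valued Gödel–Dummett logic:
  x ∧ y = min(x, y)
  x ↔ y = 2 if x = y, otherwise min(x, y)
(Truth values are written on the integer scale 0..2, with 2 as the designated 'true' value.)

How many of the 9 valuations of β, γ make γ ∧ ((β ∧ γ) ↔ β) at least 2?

β = 0, γ = 0 ↦ 0  <
β = 0, γ = 1 ↦ 1  <
β = 0, γ = 2 ↦ 2  ≥
β = 1, γ = 0 ↦ 0  <
β = 1, γ = 1 ↦ 1  <
β = 1, γ = 2 ↦ 2  ≥
β = 2, γ = 0 ↦ 0  <
β = 2, γ = 1 ↦ 1  <
β = 2, γ = 2 ↦ 2  ≥
So 3 of the 9 assignments meet the threshold.

3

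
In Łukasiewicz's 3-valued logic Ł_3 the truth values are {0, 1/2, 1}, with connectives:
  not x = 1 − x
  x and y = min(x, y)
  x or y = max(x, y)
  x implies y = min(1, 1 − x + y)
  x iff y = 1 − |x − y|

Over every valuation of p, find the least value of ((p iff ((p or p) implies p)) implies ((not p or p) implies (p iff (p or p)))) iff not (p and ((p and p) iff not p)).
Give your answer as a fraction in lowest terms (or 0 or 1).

Take p = 1/2:
p or p = 1/2 or 1/2 = 1/2
(p or p) implies p = 1/2 implies 1/2 = 1
p iff ((p or p) implies p) = 1/2 iff 1 = 1/2
not p = not 1/2 = 1/2
not p or p = 1/2 or 1/2 = 1/2
p or p = 1/2 or 1/2 = 1/2
p iff (p or p) = 1/2 iff 1/2 = 1
(not p or p) implies (p iff (p or p)) = 1/2 implies 1 = 1
(p iff ((p or p) implies p)) implies ((not p or p) implies (p iff (p or p))) = 1/2 implies 1 = 1
p and p = 1/2 and 1/2 = 1/2
not p = not 1/2 = 1/2
(p and p) iff not p = 1/2 iff 1/2 = 1
p and ((p and p) iff not p) = 1/2 and 1 = 1/2
not (p and ((p and p) iff not p)) = not 1/2 = 1/2
((p iff ((p or p) implies p)) implies ((not p or p) implies (p iff (p or p)))) iff not (p and ((p and p) iff not p)) = 1 iff 1/2 = 1/2
No assignment yields a value below 1/2, so this is the minimum.

1/2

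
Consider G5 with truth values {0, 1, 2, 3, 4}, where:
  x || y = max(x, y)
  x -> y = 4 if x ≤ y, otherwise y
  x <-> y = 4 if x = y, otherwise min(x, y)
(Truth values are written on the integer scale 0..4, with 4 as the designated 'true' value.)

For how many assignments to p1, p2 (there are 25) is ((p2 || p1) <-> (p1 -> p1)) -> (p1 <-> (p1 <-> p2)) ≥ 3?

16

value 4: 15 assignments (counts)
value 3: 1 assignment (counts)
value 2: 2 assignments
value 1: 3 assignments
value 0: 4 assignments
So 16 of the 25 assignments meet the threshold.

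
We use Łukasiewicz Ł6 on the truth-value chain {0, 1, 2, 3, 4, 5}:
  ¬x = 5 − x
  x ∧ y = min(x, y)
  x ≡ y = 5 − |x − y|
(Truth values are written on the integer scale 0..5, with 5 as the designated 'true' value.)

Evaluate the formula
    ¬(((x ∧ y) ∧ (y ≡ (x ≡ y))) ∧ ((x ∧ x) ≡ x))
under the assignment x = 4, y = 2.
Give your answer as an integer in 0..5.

3

x ∧ y = 4 ∧ 2 = 2
x ≡ y = 4 ≡ 2 = 3
y ≡ (x ≡ y) = 2 ≡ 3 = 4
(x ∧ y) ∧ (y ≡ (x ≡ y)) = 2 ∧ 4 = 2
x ∧ x = 4 ∧ 4 = 4
(x ∧ x) ≡ x = 4 ≡ 4 = 5
((x ∧ y) ∧ (y ≡ (x ≡ y))) ∧ ((x ∧ x) ≡ x) = 2 ∧ 5 = 2
¬(((x ∧ y) ∧ (y ≡ (x ≡ y))) ∧ ((x ∧ x) ≡ x)) = ¬2 = 3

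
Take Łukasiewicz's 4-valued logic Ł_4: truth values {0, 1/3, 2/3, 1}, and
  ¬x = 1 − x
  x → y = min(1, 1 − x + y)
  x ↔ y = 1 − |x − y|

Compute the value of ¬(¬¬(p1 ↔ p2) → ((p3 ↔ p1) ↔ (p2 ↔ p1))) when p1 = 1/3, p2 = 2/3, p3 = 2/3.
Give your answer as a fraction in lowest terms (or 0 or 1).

0

p1 ↔ p2 = 1/3 ↔ 2/3 = 2/3
¬(p1 ↔ p2) = ¬2/3 = 1/3
¬¬(p1 ↔ p2) = ¬1/3 = 2/3
p3 ↔ p1 = 2/3 ↔ 1/3 = 2/3
p2 ↔ p1 = 2/3 ↔ 1/3 = 2/3
(p3 ↔ p1) ↔ (p2 ↔ p1) = 2/3 ↔ 2/3 = 1
¬¬(p1 ↔ p2) → ((p3 ↔ p1) ↔ (p2 ↔ p1)) = 2/3 → 1 = 1
¬(¬¬(p1 ↔ p2) → ((p3 ↔ p1) ↔ (p2 ↔ p1))) = ¬1 = 0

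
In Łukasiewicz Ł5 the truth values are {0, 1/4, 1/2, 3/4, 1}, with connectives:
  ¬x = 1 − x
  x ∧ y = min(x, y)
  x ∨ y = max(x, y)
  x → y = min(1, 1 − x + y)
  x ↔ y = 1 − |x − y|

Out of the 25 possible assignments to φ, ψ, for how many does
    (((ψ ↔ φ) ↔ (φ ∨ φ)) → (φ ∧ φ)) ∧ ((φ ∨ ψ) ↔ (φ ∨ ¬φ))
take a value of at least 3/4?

14

value 1: 9 assignments (counts)
value 3/4: 5 assignments (counts)
value 1/2: 6 assignments
value 1/4: 3 assignments
value 0: 2 assignments
So 14 of the 25 assignments meet the threshold.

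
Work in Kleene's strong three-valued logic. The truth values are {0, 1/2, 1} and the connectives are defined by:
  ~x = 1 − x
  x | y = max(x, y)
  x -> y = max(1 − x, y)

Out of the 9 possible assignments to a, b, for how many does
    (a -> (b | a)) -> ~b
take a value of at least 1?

a = 0, b = 0 ↦ 1  ≥
a = 0, b = 1/2 ↦ 1/2  <
a = 0, b = 1 ↦ 0  <
a = 1/2, b = 0 ↦ 1  ≥
a = 1/2, b = 1/2 ↦ 1/2  <
a = 1/2, b = 1 ↦ 0  <
a = 1, b = 0 ↦ 1  ≥
a = 1, b = 1/2 ↦ 1/2  <
a = 1, b = 1 ↦ 0  <
So 3 of the 9 assignments meet the threshold.

3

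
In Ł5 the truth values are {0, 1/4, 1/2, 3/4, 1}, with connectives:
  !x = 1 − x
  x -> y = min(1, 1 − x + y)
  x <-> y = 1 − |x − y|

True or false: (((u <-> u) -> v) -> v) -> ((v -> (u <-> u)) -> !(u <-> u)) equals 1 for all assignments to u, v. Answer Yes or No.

Counterexample: take u = 0, v = 0.
u <-> u = 0 <-> 0 = 1
(u <-> u) -> v = 1 -> 0 = 0
((u <-> u) -> v) -> v = 0 -> 0 = 1
u <-> u = 0 <-> 0 = 1
v -> (u <-> u) = 0 -> 1 = 1
!(u <-> u) = !1 = 0
(v -> (u <-> u)) -> !(u <-> u) = 1 -> 0 = 0
(((u <-> u) -> v) -> v) -> ((v -> (u <-> u)) -> !(u <-> u)) = 1 -> 0 = 0
This gives 0 ≠ 1.

No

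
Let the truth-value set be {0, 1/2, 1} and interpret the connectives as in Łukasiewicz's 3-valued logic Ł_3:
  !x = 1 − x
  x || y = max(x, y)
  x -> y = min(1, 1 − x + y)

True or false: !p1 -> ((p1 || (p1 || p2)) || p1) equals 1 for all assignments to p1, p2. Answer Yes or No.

No

Counterexample: take p1 = 0, p2 = 0.
!p1 = !0 = 1
p1 || p2 = 0 || 0 = 0
p1 || (p1 || p2) = 0 || 0 = 0
(p1 || (p1 || p2)) || p1 = 0 || 0 = 0
!p1 -> ((p1 || (p1 || p2)) || p1) = 1 -> 0 = 0
This gives 0 ≠ 1.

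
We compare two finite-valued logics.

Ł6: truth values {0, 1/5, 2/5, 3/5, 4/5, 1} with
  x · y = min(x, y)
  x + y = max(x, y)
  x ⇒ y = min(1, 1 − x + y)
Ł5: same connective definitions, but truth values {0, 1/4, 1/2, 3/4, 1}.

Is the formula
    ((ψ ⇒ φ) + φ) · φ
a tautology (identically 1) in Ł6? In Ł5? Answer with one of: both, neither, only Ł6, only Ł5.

neither

In Ł6: at φ = 0, ψ = 0 the value is 0 — not a tautology.
In Ł5: at φ = 0, ψ = 0 the value is 0 — not a tautology.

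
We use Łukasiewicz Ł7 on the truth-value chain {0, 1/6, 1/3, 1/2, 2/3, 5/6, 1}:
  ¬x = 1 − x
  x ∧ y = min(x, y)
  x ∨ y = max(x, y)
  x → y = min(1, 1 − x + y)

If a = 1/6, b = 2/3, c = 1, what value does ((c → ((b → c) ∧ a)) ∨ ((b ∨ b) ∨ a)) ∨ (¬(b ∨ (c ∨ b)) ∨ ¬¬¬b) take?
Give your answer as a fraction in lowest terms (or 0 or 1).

2/3

b → c = 2/3 → 1 = 1
(b → c) ∧ a = 1 ∧ 1/6 = 1/6
c → ((b → c) ∧ a) = 1 → 1/6 = 1/6
b ∨ b = 2/3 ∨ 2/3 = 2/3
(b ∨ b) ∨ a = 2/3 ∨ 1/6 = 2/3
(c → ((b → c) ∧ a)) ∨ ((b ∨ b) ∨ a) = 1/6 ∨ 2/3 = 2/3
c ∨ b = 1 ∨ 2/3 = 1
b ∨ (c ∨ b) = 2/3 ∨ 1 = 1
¬(b ∨ (c ∨ b)) = ¬1 = 0
¬b = ¬2/3 = 1/3
¬¬b = ¬1/3 = 2/3
¬¬¬b = ¬2/3 = 1/3
¬(b ∨ (c ∨ b)) ∨ ¬¬¬b = 0 ∨ 1/3 = 1/3
((c → ((b → c) ∧ a)) ∨ ((b ∨ b) ∨ a)) ∨ (¬(b ∨ (c ∨ b)) ∨ ¬¬¬b) = 2/3 ∨ 1/3 = 2/3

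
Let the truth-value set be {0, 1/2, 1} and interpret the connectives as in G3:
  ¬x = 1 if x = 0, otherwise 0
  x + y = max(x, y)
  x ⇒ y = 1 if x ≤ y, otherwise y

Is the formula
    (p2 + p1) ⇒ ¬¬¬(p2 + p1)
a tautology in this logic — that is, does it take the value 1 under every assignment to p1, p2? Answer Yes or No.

No

Counterexample: take p1 = 0, p2 = 1/2.
p2 + p1 = 1/2 + 0 = 1/2
p2 + p1 = 1/2 + 0 = 1/2
¬(p2 + p1) = ¬1/2 = 0
¬¬(p2 + p1) = ¬0 = 1
¬¬¬(p2 + p1) = ¬1 = 0
(p2 + p1) ⇒ ¬¬¬(p2 + p1) = 1/2 ⇒ 0 = 0
This gives 0 ≠ 1.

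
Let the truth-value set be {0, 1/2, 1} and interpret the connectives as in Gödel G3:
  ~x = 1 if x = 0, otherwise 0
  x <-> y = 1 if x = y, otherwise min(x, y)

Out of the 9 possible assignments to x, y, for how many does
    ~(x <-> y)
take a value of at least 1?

x = 0, y = 0 ↦ 0  <
x = 0, y = 1/2 ↦ 1  ≥
x = 0, y = 1 ↦ 1  ≥
x = 1/2, y = 0 ↦ 1  ≥
x = 1/2, y = 1/2 ↦ 0  <
x = 1/2, y = 1 ↦ 0  <
x = 1, y = 0 ↦ 1  ≥
x = 1, y = 1/2 ↦ 0  <
x = 1, y = 1 ↦ 0  <
So 4 of the 9 assignments meet the threshold.

4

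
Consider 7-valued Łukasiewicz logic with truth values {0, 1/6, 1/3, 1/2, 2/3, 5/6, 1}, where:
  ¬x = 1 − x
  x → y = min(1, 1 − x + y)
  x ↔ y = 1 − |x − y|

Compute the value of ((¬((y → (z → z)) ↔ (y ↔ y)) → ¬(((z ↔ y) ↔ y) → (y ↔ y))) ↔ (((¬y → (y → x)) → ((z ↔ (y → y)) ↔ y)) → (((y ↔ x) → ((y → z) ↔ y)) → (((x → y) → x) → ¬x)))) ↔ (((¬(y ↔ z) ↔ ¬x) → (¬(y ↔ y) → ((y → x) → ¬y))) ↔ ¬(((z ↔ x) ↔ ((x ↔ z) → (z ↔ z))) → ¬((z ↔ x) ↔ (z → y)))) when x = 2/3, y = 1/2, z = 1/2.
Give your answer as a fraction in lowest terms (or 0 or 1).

5/6

z → z = 1/2 → 1/2 = 1
y → (z → z) = 1/2 → 1 = 1
y ↔ y = 1/2 ↔ 1/2 = 1
(y → (z → z)) ↔ (y ↔ y) = 1 ↔ 1 = 1
¬((y → (z → z)) ↔ (y ↔ y)) = ¬1 = 0
z ↔ y = 1/2 ↔ 1/2 = 1
(z ↔ y) ↔ y = 1 ↔ 1/2 = 1/2
y ↔ y = 1/2 ↔ 1/2 = 1
((z ↔ y) ↔ y) → (y ↔ y) = 1/2 → 1 = 1
¬(((z ↔ y) ↔ y) → (y ↔ y)) = ¬1 = 0
¬((y → (z → z)) ↔ (y ↔ y)) → ¬(((z ↔ y) ↔ y) → (y ↔ y)) = 0 → 0 = 1
¬y = ¬1/2 = 1/2
y → x = 1/2 → 2/3 = 1
¬y → (y → x) = 1/2 → 1 = 1
y → y = 1/2 → 1/2 = 1
z ↔ (y → y) = 1/2 ↔ 1 = 1/2
(z ↔ (y → y)) ↔ y = 1/2 ↔ 1/2 = 1
(¬y → (y → x)) → ((z ↔ (y → y)) ↔ y) = 1 → 1 = 1
y ↔ x = 1/2 ↔ 2/3 = 5/6
y → z = 1/2 → 1/2 = 1
(y → z) ↔ y = 1 ↔ 1/2 = 1/2
(y ↔ x) → ((y → z) ↔ y) = 5/6 → 1/2 = 2/3
x → y = 2/3 → 1/2 = 5/6
(x → y) → x = 5/6 → 2/3 = 5/6
¬x = ¬2/3 = 1/3
((x → y) → x) → ¬x = 5/6 → 1/3 = 1/2
((y ↔ x) → ((y → z) ↔ y)) → (((x → y) → x) → ¬x) = 2/3 → 1/2 = 5/6
((¬y → (y → x)) → ((z ↔ (y → y)) ↔ y)) → (((y ↔ x) → ((y → z) ↔ y)) → (((x → y) → x) → ¬x)) = 1 → 5/6 = 5/6
(¬((y → (z → z)) ↔ (y ↔ y)) → ¬(((z ↔ y) ↔ y) → (y ↔ y))) ↔ (((¬y → (y → x)) → ((z ↔ (y → y)) ↔ y)) → (((y ↔ x) → ((y → z) ↔ y)) → (((x → y) → x) → ¬x))) = 1 ↔ 5/6 = 5/6
y ↔ z = 1/2 ↔ 1/2 = 1
¬(y ↔ z) = ¬1 = 0
¬x = ¬2/3 = 1/3
¬(y ↔ z) ↔ ¬x = 0 ↔ 1/3 = 2/3
y ↔ y = 1/2 ↔ 1/2 = 1
¬(y ↔ y) = ¬1 = 0
y → x = 1/2 → 2/3 = 1
¬y = ¬1/2 = 1/2
(y → x) → ¬y = 1 → 1/2 = 1/2
¬(y ↔ y) → ((y → x) → ¬y) = 0 → 1/2 = 1
(¬(y ↔ z) ↔ ¬x) → (¬(y ↔ y) → ((y → x) → ¬y)) = 2/3 → 1 = 1
z ↔ x = 1/2 ↔ 2/3 = 5/6
x ↔ z = 2/3 ↔ 1/2 = 5/6
z ↔ z = 1/2 ↔ 1/2 = 1
(x ↔ z) → (z ↔ z) = 5/6 → 1 = 1
(z ↔ x) ↔ ((x ↔ z) → (z ↔ z)) = 5/6 ↔ 1 = 5/6
z ↔ x = 1/2 ↔ 2/3 = 5/6
z → y = 1/2 → 1/2 = 1
(z ↔ x) ↔ (z → y) = 5/6 ↔ 1 = 5/6
¬((z ↔ x) ↔ (z → y)) = ¬5/6 = 1/6
((z ↔ x) ↔ ((x ↔ z) → (z ↔ z))) → ¬((z ↔ x) ↔ (z → y)) = 5/6 → 1/6 = 1/3
¬(((z ↔ x) ↔ ((x ↔ z) → (z ↔ z))) → ¬((z ↔ x) ↔ (z → y))) = ¬1/3 = 2/3
((¬(y ↔ z) ↔ ¬x) → (¬(y ↔ y) → ((y → x) → ¬y))) ↔ ¬(((z ↔ x) ↔ ((x ↔ z) → (z ↔ z))) → ¬((z ↔ x) ↔ (z → y))) = 1 ↔ 2/3 = 2/3
((¬((y → (z → z)) ↔ (y ↔ y)) → ¬(((z ↔ y) ↔ y) → (y ↔ y))) ↔ (((¬y → (y → x)) → ((z ↔ (y → y)) ↔ y)) → (((y ↔ x) → ((y → z) ↔ y)) → (((x → y) → x) → ¬x)))) ↔ (((¬(y ↔ z) ↔ ¬x) → (¬(y ↔ y) → ((y → x) → ¬y))) ↔ ¬(((z ↔ x) ↔ ((x ↔ z) → (z ↔ z))) → ¬((z ↔ x) ↔ (z → y)))) = 5/6 ↔ 2/3 = 5/6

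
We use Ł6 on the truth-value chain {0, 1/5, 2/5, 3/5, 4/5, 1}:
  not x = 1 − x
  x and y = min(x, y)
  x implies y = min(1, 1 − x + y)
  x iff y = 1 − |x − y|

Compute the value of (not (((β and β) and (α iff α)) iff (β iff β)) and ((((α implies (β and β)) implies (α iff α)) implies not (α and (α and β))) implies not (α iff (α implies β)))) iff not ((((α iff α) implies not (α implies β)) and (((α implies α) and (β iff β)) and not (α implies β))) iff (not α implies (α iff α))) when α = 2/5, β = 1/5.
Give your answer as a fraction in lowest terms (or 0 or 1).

β and β = 1/5 and 1/5 = 1/5
α iff α = 2/5 iff 2/5 = 1
(β and β) and (α iff α) = 1/5 and 1 = 1/5
β iff β = 1/5 iff 1/5 = 1
((β and β) and (α iff α)) iff (β iff β) = 1/5 iff 1 = 1/5
not (((β and β) and (α iff α)) iff (β iff β)) = not 1/5 = 4/5
β and β = 1/5 and 1/5 = 1/5
α implies (β and β) = 2/5 implies 1/5 = 4/5
α iff α = 2/5 iff 2/5 = 1
(α implies (β and β)) implies (α iff α) = 4/5 implies 1 = 1
α and β = 2/5 and 1/5 = 1/5
α and (α and β) = 2/5 and 1/5 = 1/5
not (α and (α and β)) = not 1/5 = 4/5
((α implies (β and β)) implies (α iff α)) implies not (α and (α and β)) = 1 implies 4/5 = 4/5
α implies β = 2/5 implies 1/5 = 4/5
α iff (α implies β) = 2/5 iff 4/5 = 3/5
not (α iff (α implies β)) = not 3/5 = 2/5
(((α implies (β and β)) implies (α iff α)) implies not (α and (α and β))) implies not (α iff (α implies β)) = 4/5 implies 2/5 = 3/5
not (((β and β) and (α iff α)) iff (β iff β)) and ((((α implies (β and β)) implies (α iff α)) implies not (α and (α and β))) implies not (α iff (α implies β))) = 4/5 and 3/5 = 3/5
α iff α = 2/5 iff 2/5 = 1
α implies β = 2/5 implies 1/5 = 4/5
not (α implies β) = not 4/5 = 1/5
(α iff α) implies not (α implies β) = 1 implies 1/5 = 1/5
α implies α = 2/5 implies 2/5 = 1
β iff β = 1/5 iff 1/5 = 1
(α implies α) and (β iff β) = 1 and 1 = 1
α implies β = 2/5 implies 1/5 = 4/5
not (α implies β) = not 4/5 = 1/5
((α implies α) and (β iff β)) and not (α implies β) = 1 and 1/5 = 1/5
((α iff α) implies not (α implies β)) and (((α implies α) and (β iff β)) and not (α implies β)) = 1/5 and 1/5 = 1/5
not α = not 2/5 = 3/5
α iff α = 2/5 iff 2/5 = 1
not α implies (α iff α) = 3/5 implies 1 = 1
(((α iff α) implies not (α implies β)) and (((α implies α) and (β iff β)) and not (α implies β))) iff (not α implies (α iff α)) = 1/5 iff 1 = 1/5
not ((((α iff α) implies not (α implies β)) and (((α implies α) and (β iff β)) and not (α implies β))) iff (not α implies (α iff α))) = not 1/5 = 4/5
(not (((β and β) and (α iff α)) iff (β iff β)) and ((((α implies (β and β)) implies (α iff α)) implies not (α and (α and β))) implies not (α iff (α implies β)))) iff not ((((α iff α) implies not (α implies β)) and (((α implies α) and (β iff β)) and not (α implies β))) iff (not α implies (α iff α))) = 3/5 iff 4/5 = 4/5

4/5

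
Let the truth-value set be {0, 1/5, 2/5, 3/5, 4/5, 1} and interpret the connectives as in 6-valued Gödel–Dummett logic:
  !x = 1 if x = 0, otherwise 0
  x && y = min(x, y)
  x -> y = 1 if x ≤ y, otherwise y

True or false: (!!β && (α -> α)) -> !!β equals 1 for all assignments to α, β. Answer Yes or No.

Yes

At α = 1/5, β = 1/5, for instance:
!β = !1/5 = 0
!!β = !0 = 1
α -> α = 1/5 -> 1/5 = 1
!!β && (α -> α) = 1 && 1 = 1
(!!β && (α -> α)) -> !!β = 1 -> 1 = 1
and checking the remaining 35 assignments likewise gives ≥ 1 in every case.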